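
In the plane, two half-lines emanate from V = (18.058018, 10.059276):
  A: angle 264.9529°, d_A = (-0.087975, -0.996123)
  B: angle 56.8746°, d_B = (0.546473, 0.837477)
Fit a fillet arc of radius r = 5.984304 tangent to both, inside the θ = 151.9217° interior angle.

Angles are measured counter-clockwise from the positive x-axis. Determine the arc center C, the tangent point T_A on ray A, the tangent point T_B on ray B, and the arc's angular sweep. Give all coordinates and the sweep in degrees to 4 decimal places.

bisector direction at 340.9138° = (0.945027,-0.326991)
center distance |VC| = r/sin(θ/2) = 5.984304/sin(75.9608°) = 6.168558
C = V + |VC|·bis = (23.8875,8.0422)
T_A = V + ((C−V)·d_A)·d_A = V + 1.4964·d_A = (17.9264,8.5687)
T_B = V + ((C−V)·d_B)·d_B = V + 1.4964·d_B = (18.8758,11.3125)
sweep = 180° − θ = 28.0783°

center=(23.8875,8.0422) T_A=(17.9264,8.5687) T_B=(18.8758,11.3125) sweep=28.0783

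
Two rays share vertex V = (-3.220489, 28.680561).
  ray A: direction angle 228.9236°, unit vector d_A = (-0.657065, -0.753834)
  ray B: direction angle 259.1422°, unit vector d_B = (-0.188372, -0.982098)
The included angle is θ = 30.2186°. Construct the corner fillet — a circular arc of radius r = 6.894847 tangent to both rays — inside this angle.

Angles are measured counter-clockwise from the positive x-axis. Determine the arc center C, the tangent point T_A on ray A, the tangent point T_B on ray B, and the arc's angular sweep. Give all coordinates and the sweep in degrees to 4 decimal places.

center=(-14.8024,4.8996) T_A=(-19.9999,9.4299) T_B=(-8.0309,3.6008) sweep=149.7814

bisector direction at 244.0329° = (-0.437855,-0.899046)
center distance |VC| = r/sin(θ/2) = 6.894847/sin(15.1093°) = 26.451373
C = V + |VC|·bis = (-14.8024,4.8996)
T_A = V + ((C−V)·d_A)·d_A = V + 25.5370·d_A = (-19.9999,9.4299)
T_B = V + ((C−V)·d_B)·d_B = V + 25.5370·d_B = (-8.0309,3.6008)
sweep = 180° − θ = 149.7814°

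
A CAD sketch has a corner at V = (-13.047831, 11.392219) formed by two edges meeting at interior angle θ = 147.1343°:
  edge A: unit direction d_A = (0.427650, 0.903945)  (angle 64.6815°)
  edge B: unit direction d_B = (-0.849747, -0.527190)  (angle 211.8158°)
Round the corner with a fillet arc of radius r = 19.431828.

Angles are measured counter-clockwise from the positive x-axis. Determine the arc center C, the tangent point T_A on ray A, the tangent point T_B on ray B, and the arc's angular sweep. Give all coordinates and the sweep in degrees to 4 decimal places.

bisector direction at 138.2486° = (-0.746042,0.665899)
center distance |VC| = r/sin(θ/2) = 19.431828/sin(73.5671°) = 20.259385
C = V + |VC|·bis = (-28.1622,24.8829)
T_A = V + ((C−V)·d_A)·d_A = V + 5.7312·d_A = (-10.5969,16.5729)
T_B = V + ((C−V)·d_B)·d_B = V + 5.7312·d_B = (-17.9179,8.3708)
sweep = 180° − θ = 32.8657°

center=(-28.1622,24.8829) T_A=(-10.5969,16.5729) T_B=(-17.9179,8.3708) sweep=32.8657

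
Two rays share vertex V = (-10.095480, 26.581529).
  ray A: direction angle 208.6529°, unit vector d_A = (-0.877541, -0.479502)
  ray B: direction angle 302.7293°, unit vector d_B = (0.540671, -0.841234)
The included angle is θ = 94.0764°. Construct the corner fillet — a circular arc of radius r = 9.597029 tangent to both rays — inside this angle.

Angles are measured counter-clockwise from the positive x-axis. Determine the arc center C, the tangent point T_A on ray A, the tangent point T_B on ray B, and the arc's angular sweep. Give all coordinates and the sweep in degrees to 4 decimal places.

center=(-13.3366,13.8742) T_A=(-17.9384,22.2960) T_B=(-5.2633,19.0631) sweep=85.9236

bisector direction at 255.6911° = (-0.247150,-0.968977)
center distance |VC| = r/sin(θ/2) = 9.597029/sin(47.0382°) = 13.114131
C = V + |VC|·bis = (-13.3366,13.8742)
T_A = V + ((C−V)·d_A)·d_A = V + 8.9374·d_A = (-17.9384,22.2960)
T_B = V + ((C−V)·d_B)·d_B = V + 8.9374·d_B = (-5.2633,19.0631)
sweep = 180° − θ = 85.9236°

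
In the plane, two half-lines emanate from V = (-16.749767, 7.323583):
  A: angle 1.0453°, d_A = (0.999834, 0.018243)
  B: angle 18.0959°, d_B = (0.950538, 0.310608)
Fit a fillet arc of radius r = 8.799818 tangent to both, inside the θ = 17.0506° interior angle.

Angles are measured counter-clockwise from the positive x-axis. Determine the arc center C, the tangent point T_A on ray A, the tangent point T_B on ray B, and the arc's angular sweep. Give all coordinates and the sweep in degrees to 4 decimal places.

bisector direction at 9.5706° = (0.986081,0.166263)
center distance |VC| = r/sin(θ/2) = 8.799818/sin(8.5253°) = 59.359519
C = V + |VC|·bis = (41.7836,17.1929)
T_A = V + ((C−V)·d_A)·d_A = V + 58.7036·d_A = (41.9441,8.3945)
T_B = V + ((C−V)·d_B)·d_B = V + 58.7036·d_B = (39.0503,25.5574)
sweep = 180° − θ = 162.9494°

center=(41.7836,17.1929) T_A=(41.9441,8.3945) T_B=(39.0503,25.5574) sweep=162.9494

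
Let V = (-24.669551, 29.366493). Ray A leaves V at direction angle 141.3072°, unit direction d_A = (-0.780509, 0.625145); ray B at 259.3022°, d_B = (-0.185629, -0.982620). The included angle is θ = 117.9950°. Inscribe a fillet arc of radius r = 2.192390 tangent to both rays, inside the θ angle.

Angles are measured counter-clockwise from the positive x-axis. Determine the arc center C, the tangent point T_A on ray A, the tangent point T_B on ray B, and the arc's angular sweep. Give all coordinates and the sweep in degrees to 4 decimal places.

center=(-27.0684,28.4789) T_A=(-25.6978,30.1901) T_B=(-24.9141,28.0719) sweep=62.0050

bisector direction at 200.3047° = (-0.937860,-0.347013)
center distance |VC| = r/sin(θ/2) = 2.192390/sin(58.9975°) = 2.557782
C = V + |VC|·bis = (-27.0684,28.4789)
T_A = V + ((C−V)·d_A)·d_A = V + 1.3175·d_A = (-25.6978,30.1901)
T_B = V + ((C−V)·d_B)·d_B = V + 1.3175·d_B = (-24.9141,28.0719)
sweep = 180° − θ = 62.0050°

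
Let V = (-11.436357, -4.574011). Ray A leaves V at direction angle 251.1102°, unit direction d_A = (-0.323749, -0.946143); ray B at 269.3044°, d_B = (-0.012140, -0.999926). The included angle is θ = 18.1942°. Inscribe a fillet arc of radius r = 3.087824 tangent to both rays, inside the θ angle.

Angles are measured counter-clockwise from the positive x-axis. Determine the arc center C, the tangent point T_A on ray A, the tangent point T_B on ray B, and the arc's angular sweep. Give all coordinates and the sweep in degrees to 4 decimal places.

bisector direction at 260.2073° = (-0.170084,-0.985430)
center distance |VC| = r/sin(θ/2) = 3.087824/sin(9.0971°) = 19.529829
C = V + |VC|·bis = (-14.7581,-23.8193)
T_A = V + ((C−V)·d_A)·d_A = V + 19.2842·d_A = (-17.6796,-22.8196)
T_B = V + ((C−V)·d_B)·d_B = V + 19.2842·d_B = (-11.6705,-23.8568)
sweep = 180° − θ = 161.8058°

center=(-14.7581,-23.8193) T_A=(-17.6796,-22.8196) T_B=(-11.6705,-23.8568) sweep=161.8058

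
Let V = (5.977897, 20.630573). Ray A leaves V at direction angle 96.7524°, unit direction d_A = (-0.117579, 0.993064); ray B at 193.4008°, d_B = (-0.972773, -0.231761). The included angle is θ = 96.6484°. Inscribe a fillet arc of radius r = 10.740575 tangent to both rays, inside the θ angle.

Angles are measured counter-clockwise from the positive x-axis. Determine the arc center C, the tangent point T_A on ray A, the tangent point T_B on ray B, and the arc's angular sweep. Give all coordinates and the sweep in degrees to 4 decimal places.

bisector direction at 145.0766° = (-0.819918,0.572481)
center distance |VC| = r/sin(θ/2) = 10.740575/sin(48.3242°) = 14.379837
C = V + |VC|·bis = (-5.8124,28.8628)
T_A = V + ((C−V)·d_A)·d_A = V + 9.5614·d_A = (4.8537,30.1256)
T_B = V + ((C−V)·d_B)·d_B = V + 9.5614·d_B = (-3.3231,18.4146)
sweep = 180° − θ = 83.3516°

center=(-5.8124,28.8628) T_A=(4.8537,30.1256) T_B=(-3.3231,18.4146) sweep=83.3516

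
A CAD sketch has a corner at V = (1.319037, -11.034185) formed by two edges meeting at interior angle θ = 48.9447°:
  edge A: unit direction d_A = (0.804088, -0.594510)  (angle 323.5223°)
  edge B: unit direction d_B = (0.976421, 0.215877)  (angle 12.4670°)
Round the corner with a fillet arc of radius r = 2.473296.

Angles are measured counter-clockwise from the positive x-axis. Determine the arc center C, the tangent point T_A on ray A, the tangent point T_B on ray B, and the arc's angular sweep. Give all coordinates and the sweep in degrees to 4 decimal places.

bisector direction at 347.9946° = (0.978128,-0.208003)
center distance |VC| = r/sin(θ/2) = 2.473296/sin(24.4723°) = 5.970481
C = V + |VC|·bis = (7.1589,-12.2761)
T_A = V + ((C−V)·d_A)·d_A = V + 5.4341·d_A = (5.6885,-14.2648)
T_B = V + ((C−V)·d_B)·d_B = V + 5.4341·d_B = (6.6250,-9.8611)
sweep = 180° − θ = 131.0553°

center=(7.1589,-12.2761) T_A=(5.6885,-14.2648) T_B=(6.6250,-9.8611) sweep=131.0553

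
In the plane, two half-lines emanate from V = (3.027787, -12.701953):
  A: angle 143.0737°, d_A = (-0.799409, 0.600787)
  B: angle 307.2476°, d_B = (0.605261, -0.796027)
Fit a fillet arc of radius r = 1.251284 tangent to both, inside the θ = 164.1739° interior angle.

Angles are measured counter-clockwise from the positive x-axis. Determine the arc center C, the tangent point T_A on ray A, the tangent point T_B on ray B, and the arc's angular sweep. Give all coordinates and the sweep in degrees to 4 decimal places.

center=(2.1370,-13.5978) T_A=(2.8888,-12.5975) T_B=(3.1331,-12.8404) sweep=15.8261

bisector direction at 225.1607° = (-0.705121,-0.709087)
center distance |VC| = r/sin(θ/2) = 1.251284/sin(82.0870°) = 1.263313
C = V + |VC|·bis = (2.1370,-13.5978)
T_A = V + ((C−V)·d_A)·d_A = V + 0.1739·d_A = (2.8888,-12.5975)
T_B = V + ((C−V)·d_B)·d_B = V + 0.1739·d_B = (3.1331,-12.8404)
sweep = 180° − θ = 15.8261°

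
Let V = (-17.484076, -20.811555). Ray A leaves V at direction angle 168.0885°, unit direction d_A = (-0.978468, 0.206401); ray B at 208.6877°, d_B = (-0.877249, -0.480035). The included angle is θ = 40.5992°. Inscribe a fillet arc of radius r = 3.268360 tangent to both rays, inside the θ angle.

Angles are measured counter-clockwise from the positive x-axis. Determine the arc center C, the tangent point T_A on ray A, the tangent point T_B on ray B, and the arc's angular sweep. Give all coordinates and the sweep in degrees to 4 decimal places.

center=(-26.8041,-22.1858) T_A=(-26.1295,-18.9879) T_B=(-25.2352,-25.0530) sweep=139.4008

bisector direction at 188.3881° = (-0.989303,-0.145878)
center distance |VC| = r/sin(θ/2) = 3.268360/sin(20.2996°) = 9.420830
C = V + |VC|·bis = (-26.8041,-22.1858)
T_A = V + ((C−V)·d_A)·d_A = V + 8.8357·d_A = (-26.1295,-18.9879)
T_B = V + ((C−V)·d_B)·d_B = V + 8.8357·d_B = (-25.2352,-25.0530)
sweep = 180° − θ = 139.4008°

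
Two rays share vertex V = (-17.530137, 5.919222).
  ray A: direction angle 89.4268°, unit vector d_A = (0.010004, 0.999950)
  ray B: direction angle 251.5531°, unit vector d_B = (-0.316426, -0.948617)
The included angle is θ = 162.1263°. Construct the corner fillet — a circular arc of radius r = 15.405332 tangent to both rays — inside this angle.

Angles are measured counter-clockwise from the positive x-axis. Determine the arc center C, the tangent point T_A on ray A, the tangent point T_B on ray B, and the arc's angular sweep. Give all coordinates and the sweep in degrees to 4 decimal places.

bisector direction at 170.4899° = (-0.986257,0.165221)
center distance |VC| = r/sin(θ/2) = 15.405332/sin(81.0631°) = 15.594649
C = V + |VC|·bis = (-32.9105,8.4958)
T_A = V + ((C−V)·d_A)·d_A = V + 2.4226·d_A = (-17.5059,8.3417)
T_B = V + ((C−V)·d_B)·d_B = V + 2.4226·d_B = (-18.2967,3.6211)
sweep = 180° − θ = 17.8737°

center=(-32.9105,8.4958) T_A=(-17.5059,8.3417) T_B=(-18.2967,3.6211) sweep=17.8737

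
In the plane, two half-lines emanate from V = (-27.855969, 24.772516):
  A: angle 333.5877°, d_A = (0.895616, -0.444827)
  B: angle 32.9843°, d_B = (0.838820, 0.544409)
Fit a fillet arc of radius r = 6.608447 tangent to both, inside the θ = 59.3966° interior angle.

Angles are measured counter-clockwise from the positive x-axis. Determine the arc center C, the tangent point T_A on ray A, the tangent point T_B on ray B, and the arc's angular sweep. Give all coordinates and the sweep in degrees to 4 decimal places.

bisector direction at 3.2860° = (0.998356,0.057320)
center distance |VC| = r/sin(θ/2) = 6.608447/sin(29.6983°) = 13.338733
C = V + |VC|·bis = (-14.5392,25.5371)
T_A = V + ((C−V)·d_A)·d_A = V + 11.5866·d_A = (-17.4788,19.6185)
T_B = V + ((C−V)·d_B)·d_B = V + 11.5866·d_B = (-18.1369,31.0804)
sweep = 180° − θ = 120.6034°

center=(-14.5392,25.5371) T_A=(-17.4788,19.6185) T_B=(-18.1369,31.0804) sweep=120.6034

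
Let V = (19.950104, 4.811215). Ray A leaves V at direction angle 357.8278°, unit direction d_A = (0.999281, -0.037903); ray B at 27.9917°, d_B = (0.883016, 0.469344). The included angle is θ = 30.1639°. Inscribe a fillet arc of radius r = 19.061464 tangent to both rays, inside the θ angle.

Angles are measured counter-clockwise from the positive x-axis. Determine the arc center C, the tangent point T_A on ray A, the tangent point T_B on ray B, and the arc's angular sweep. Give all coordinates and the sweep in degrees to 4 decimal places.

bisector direction at 12.9098° = (0.974723,0.223416)
center distance |VC| = r/sin(θ/2) = 19.061464/sin(15.0820°) = 73.256876
C = V + |VC|·bis = (91.3553,21.1780)
T_A = V + ((C−V)·d_A)·d_A = V + 70.7335·d_A = (90.6328,2.1302)
T_B = V + ((C−V)·d_B)·d_B = V + 70.7335·d_B = (82.4089,38.0095)
sweep = 180° − θ = 149.8361°

center=(91.3553,21.1780) T_A=(90.6328,2.1302) T_B=(82.4089,38.0095) sweep=149.8361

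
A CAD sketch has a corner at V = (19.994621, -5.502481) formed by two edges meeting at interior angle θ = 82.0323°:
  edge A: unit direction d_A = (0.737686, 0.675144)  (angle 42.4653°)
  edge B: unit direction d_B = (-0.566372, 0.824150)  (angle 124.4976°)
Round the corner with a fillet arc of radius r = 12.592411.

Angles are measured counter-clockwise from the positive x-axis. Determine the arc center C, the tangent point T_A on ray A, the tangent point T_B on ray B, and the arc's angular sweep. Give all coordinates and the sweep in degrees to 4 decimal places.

bisector direction at 83.4815° = (0.113525,0.993535)
center distance |VC| = r/sin(θ/2) = 12.592411/sin(41.0162°) = 19.187800
C = V + |VC|·bis = (22.1729,13.5613)
T_A = V + ((C−V)·d_A)·d_A = V + 14.4777·d_A = (30.6746,4.2720)
T_B = V + ((C−V)·d_B)·d_B = V + 14.4777·d_B = (11.7949,6.4293)
sweep = 180° − θ = 97.9677°

center=(22.1729,13.5613) T_A=(30.6746,4.2720) T_B=(11.7949,6.4293) sweep=97.9677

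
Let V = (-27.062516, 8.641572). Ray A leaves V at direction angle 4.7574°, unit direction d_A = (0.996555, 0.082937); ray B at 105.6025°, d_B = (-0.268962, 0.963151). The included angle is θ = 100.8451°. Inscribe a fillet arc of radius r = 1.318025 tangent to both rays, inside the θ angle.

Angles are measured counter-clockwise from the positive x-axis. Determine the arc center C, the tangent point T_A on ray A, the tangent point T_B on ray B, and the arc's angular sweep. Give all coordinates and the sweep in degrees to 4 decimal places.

center=(-26.0861,10.0454) T_A=(-25.9768,8.7319) T_B=(-27.3555,9.6909) sweep=79.1549

bisector direction at 55.1800° = (0.571001,0.820949)
center distance |VC| = r/sin(θ/2) = 1.318025/sin(50.4226°) = 1.710024
C = V + |VC|·bis = (-26.0861,10.0454)
T_A = V + ((C−V)·d_A)·d_A = V + 1.0895·d_A = (-25.9768,8.7319)
T_B = V + ((C−V)·d_B)·d_B = V + 1.0895·d_B = (-27.3555,9.6909)
sweep = 180° − θ = 79.1549°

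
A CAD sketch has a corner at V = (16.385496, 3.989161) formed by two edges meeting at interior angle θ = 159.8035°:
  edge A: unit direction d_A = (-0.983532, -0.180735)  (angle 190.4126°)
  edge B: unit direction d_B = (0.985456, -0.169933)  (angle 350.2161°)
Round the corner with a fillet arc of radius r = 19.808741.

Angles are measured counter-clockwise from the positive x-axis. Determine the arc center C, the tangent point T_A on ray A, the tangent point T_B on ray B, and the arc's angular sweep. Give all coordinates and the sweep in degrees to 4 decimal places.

center=(16.4959,-16.1310) T_A=(12.9157,3.3516) T_B=(19.8620,3.3897) sweep=20.1965

bisector direction at 270.3143° = (0.005486,-0.999985)
center distance |VC| = r/sin(θ/2) = 19.808741/sin(79.9018°) = 20.120436
C = V + |VC|·bis = (16.4959,-16.1310)
T_A = V + ((C−V)·d_A)·d_A = V + 3.5278·d_A = (12.9157,3.3516)
T_B = V + ((C−V)·d_B)·d_B = V + 3.5278·d_B = (19.8620,3.3897)
sweep = 180° − θ = 20.1965°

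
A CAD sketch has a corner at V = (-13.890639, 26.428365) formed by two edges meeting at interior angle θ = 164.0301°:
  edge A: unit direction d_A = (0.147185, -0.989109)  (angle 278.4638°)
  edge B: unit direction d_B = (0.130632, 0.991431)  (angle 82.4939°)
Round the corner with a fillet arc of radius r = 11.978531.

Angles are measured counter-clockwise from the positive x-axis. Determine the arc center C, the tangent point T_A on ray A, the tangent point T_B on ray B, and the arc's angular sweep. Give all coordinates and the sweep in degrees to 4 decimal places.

center=(-1.7953,26.5295) T_A=(-13.6433,24.7664) T_B=(-13.6711,28.0942) sweep=15.9699

bisector direction at 0.4789° = (0.999965,0.008357)
center distance |VC| = r/sin(θ/2) = 11.978531/sin(82.0151°) = 12.095805
C = V + |VC|·bis = (-1.7953,26.5295)
T_A = V + ((C−V)·d_A)·d_A = V + 1.6803·d_A = (-13.6433,24.7664)
T_B = V + ((C−V)·d_B)·d_B = V + 1.6803·d_B = (-13.6711,28.0942)
sweep = 180° − θ = 15.9699°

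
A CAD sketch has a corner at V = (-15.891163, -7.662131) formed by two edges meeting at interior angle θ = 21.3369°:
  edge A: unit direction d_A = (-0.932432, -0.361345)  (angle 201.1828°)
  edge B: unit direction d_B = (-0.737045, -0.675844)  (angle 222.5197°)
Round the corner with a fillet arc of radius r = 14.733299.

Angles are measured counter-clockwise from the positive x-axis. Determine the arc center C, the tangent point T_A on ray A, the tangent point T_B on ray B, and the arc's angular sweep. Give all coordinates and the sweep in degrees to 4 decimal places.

center=(-83.4927,-49.6606) T_A=(-88.8165,-35.9228) T_B=(-73.5353,-60.5197) sweep=158.6631

bisector direction at 211.8512° = (-0.849421,-0.527716)
center distance |VC| = r/sin(θ/2) = 14.733299/sin(10.6684°) = 79.585461
C = V + |VC|·bis = (-83.4927,-49.6606)
T_A = V + ((C−V)·d_A)·d_A = V + 78.2098·d_A = (-88.8165,-35.9228)
T_B = V + ((C−V)·d_B)·d_B = V + 78.2098·d_B = (-73.5353,-60.5197)
sweep = 180° − θ = 158.6631°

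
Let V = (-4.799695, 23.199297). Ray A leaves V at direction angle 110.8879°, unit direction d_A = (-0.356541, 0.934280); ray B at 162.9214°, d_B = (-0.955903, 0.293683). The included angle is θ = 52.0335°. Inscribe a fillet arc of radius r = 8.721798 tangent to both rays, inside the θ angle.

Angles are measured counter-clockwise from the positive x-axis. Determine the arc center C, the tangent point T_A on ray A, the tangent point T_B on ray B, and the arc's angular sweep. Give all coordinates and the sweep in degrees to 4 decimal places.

bisector direction at 136.9047° = (-0.730218,0.683215)
center distance |VC| = r/sin(θ/2) = 8.721798/sin(26.0167°) = 19.884004
C = V + |VC|·bis = (-19.3193,36.7843)
T_A = V + ((C−V)·d_A)·d_A = V + 17.8691·d_A = (-11.1707,39.8940)
T_B = V + ((C−V)·d_B)·d_B = V + 17.8691·d_B = (-21.8808,28.4471)
sweep = 180° − θ = 127.9665°

center=(-19.3193,36.7843) T_A=(-11.1707,39.8940) T_B=(-21.8808,28.4471) sweep=127.9665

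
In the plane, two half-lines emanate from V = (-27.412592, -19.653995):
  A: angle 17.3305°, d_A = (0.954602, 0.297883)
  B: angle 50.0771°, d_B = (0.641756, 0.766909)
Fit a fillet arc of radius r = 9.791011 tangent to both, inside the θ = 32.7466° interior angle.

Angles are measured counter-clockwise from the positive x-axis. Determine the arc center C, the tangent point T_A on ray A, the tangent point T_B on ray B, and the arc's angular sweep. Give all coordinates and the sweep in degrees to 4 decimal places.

bisector direction at 33.7038° = (0.831917,0.554900)
center distance |VC| = r/sin(θ/2) = 9.791011/sin(16.3733°) = 34.732906
C = V + |VC|·bis = (1.4823,-0.3807)
T_A = V + ((C−V)·d_A)·d_A = V + 33.3243·d_A = (4.3989,-9.7272)
T_B = V + ((C−V)·d_B)·d_B = V + 33.3243·d_B = (-6.0265,5.9027)
sweep = 180° − θ = 147.2534°

center=(1.4823,-0.3807) T_A=(4.3989,-9.7272) T_B=(-6.0265,5.9027) sweep=147.2534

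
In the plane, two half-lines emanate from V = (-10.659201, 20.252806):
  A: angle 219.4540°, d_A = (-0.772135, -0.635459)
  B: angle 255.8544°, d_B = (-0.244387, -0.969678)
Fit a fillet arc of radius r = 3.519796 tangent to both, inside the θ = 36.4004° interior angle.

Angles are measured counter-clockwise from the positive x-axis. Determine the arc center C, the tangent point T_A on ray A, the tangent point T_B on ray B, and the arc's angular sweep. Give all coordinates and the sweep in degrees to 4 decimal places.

center=(-16.6885,10.7322) T_A=(-18.9252,13.4500) T_B=(-13.2755,9.8720) sweep=143.5996

bisector direction at 237.6542° = (-0.535028,-0.844834)
center distance |VC| = r/sin(θ/2) = 3.519796/sin(18.2002°) = 11.269181
C = V + |VC|·bis = (-16.6885,10.7322)
T_A = V + ((C−V)·d_A)·d_A = V + 10.7054·d_A = (-18.9252,13.4500)
T_B = V + ((C−V)·d_B)·d_B = V + 10.7054·d_B = (-13.2755,9.8720)
sweep = 180° − θ = 143.5996°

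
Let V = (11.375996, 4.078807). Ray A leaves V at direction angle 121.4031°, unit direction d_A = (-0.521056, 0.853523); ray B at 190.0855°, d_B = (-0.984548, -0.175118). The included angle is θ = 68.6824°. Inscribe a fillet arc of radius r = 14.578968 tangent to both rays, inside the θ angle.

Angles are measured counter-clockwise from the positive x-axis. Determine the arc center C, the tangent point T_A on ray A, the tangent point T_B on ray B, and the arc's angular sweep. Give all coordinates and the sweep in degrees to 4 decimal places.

bisector direction at 155.7443° = (-0.911721,0.410810)
center distance |VC| = r/sin(θ/2) = 14.578968/sin(34.3412°) = 25.843739
C = V + |VC|·bis = (-12.1863,14.6957)
T_A = V + ((C−V)·d_A)·d_A = V + 21.3390·d_A = (0.2572,22.2921)
T_B = V + ((C−V)·d_B)·d_B = V + 21.3390·d_B = (-9.6333,0.3420)
sweep = 180° − θ = 111.3176°

center=(-12.1863,14.6957) T_A=(0.2572,22.2921) T_B=(-9.6333,0.3420) sweep=111.3176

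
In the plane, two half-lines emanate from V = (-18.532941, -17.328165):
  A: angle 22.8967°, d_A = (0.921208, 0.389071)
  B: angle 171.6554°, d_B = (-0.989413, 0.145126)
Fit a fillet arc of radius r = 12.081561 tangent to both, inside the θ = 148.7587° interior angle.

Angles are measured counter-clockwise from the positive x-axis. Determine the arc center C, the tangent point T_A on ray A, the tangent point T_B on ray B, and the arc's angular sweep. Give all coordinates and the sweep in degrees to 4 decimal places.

bisector direction at 97.2761° = (-0.126650,0.991947)
center distance |VC| = r/sin(θ/2) = 12.081561/sin(74.3794°) = 12.544900
C = V + |VC|·bis = (-20.1218,-4.8843)
T_A = V + ((C−V)·d_A)·d_A = V + 3.3779·d_A = (-15.4212,-16.0139)
T_B = V + ((C−V)·d_B)·d_B = V + 3.3779·d_B = (-21.8751,-16.8379)
sweep = 180° − θ = 31.2413°

center=(-20.1218,-4.8843) T_A=(-15.4212,-16.0139) T_B=(-21.8751,-16.8379) sweep=31.2413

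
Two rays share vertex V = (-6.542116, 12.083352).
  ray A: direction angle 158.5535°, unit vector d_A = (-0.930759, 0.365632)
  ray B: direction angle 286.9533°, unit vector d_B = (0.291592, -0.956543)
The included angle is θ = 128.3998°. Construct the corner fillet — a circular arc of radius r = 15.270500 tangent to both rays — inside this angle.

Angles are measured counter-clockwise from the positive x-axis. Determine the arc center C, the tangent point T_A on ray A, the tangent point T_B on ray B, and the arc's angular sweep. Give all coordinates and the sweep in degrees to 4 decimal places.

center=(-18.9964,0.5693) T_A=(-13.4131,14.7825) T_B=(-4.3896,5.0221) sweep=51.6002

bisector direction at 222.7534° = (-0.734282,-0.678844)
center distance |VC| = r/sin(θ/2) = 15.270500/sin(64.1999°) = 16.961229
C = V + |VC|·bis = (-18.9964,0.5693)
T_A = V + ((C−V)·d_A)·d_A = V + 7.3821·d_A = (-13.4131,14.7825)
T_B = V + ((C−V)·d_B)·d_B = V + 7.3821·d_B = (-4.3896,5.0221)
sweep = 180° − θ = 51.6002°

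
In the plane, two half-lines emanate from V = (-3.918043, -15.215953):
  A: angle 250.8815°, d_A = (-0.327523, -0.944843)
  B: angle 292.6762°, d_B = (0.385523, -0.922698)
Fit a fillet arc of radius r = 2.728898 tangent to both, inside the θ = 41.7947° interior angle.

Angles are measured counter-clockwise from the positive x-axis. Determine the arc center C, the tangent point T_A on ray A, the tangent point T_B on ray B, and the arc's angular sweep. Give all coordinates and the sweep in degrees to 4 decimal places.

bisector direction at 271.7788° = (0.031042,-0.999518)
center distance |VC| = r/sin(θ/2) = 2.728898/sin(20.8973°) = 7.650513
C = V + |VC|·bis = (-3.6806,-22.8628)
T_A = V + ((C−V)·d_A)·d_A = V + 7.1473·d_A = (-6.2589,-21.9690)
T_B = V + ((C−V)·d_B)·d_B = V + 7.1473·d_B = (-1.1626,-21.8107)
sweep = 180° − θ = 138.2053°

center=(-3.6806,-22.8628) T_A=(-6.2589,-21.9690) T_B=(-1.1626,-21.8107) sweep=138.2053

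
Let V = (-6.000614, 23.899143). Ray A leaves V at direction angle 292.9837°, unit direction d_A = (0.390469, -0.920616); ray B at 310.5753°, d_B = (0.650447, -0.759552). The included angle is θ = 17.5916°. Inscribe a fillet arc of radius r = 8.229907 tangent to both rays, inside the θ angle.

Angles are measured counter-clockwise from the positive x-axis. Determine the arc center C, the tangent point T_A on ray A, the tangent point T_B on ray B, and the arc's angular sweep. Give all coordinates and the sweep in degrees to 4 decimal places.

bisector direction at 301.7795° = (0.526652,-0.850081)
center distance |VC| = r/sin(θ/2) = 8.229907/sin(8.7958°) = 53.820707
C = V + |VC|·bis = (22.3442,-21.8528)
T_A = V + ((C−V)·d_A)·d_A = V + 53.1878·d_A = (14.7676,-25.0664)
T_B = V + ((C−V)·d_B)·d_B = V + 53.1878·d_B = (28.5952,-16.4997)
sweep = 180° − θ = 162.4084°

center=(22.3442,-21.8528) T_A=(14.7676,-25.0664) T_B=(28.5952,-16.4997) sweep=162.4084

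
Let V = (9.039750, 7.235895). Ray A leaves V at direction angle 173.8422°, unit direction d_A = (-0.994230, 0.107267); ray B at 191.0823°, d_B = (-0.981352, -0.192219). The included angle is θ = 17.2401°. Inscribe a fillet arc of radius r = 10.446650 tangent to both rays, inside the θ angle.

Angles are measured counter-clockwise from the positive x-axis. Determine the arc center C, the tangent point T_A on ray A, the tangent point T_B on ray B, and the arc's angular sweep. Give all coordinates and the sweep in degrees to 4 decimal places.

center=(-60.5954,4.2415) T_A=(-59.4748,14.6279) T_B=(-58.5873,-6.0103) sweep=162.7599

bisector direction at 182.4622° = (-0.999077,-0.042961)
center distance |VC| = r/sin(θ/2) = 10.446650/sin(8.6201°) = 69.699471
C = V + |VC|·bis = (-60.5954,4.2415)
T_A = V + ((C−V)·d_A)·d_A = V + 68.9121·d_A = (-59.4748,14.6279)
T_B = V + ((C−V)·d_B)·d_B = V + 68.9121·d_B = (-58.5873,-6.0103)
sweep = 180° − θ = 162.7599°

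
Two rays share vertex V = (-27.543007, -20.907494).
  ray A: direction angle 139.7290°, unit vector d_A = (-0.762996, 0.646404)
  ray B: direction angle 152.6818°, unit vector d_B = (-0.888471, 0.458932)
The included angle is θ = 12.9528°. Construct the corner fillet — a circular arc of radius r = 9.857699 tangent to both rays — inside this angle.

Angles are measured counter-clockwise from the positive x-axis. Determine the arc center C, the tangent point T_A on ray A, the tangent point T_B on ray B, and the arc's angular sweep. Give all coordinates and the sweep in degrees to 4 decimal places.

bisector direction at 146.2054° = (-0.831037,0.556217)
center distance |VC| = r/sin(θ/2) = 9.857699/sin(6.4764°) = 87.395633
C = V + |VC|·bis = (-100.1720,27.7035)
T_A = V + ((C−V)·d_A)·d_A = V + 86.8379·d_A = (-93.7999,35.2248)
T_B = V + ((C−V)·d_B)·d_B = V + 86.8379·d_B = (-104.6960,18.9452)
sweep = 180° − θ = 167.0472°

center=(-100.1720,27.7035) T_A=(-93.7999,35.2248) T_B=(-104.6960,18.9452) sweep=167.0472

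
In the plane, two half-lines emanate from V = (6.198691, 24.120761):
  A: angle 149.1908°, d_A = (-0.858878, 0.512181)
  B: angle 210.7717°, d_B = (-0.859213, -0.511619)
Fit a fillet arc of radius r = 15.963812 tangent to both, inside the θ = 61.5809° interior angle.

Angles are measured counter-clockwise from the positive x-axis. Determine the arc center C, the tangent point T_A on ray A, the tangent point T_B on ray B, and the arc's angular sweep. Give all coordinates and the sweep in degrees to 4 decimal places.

bisector direction at 179.9812° = (-1.000000,0.000327)
center distance |VC| = r/sin(θ/2) = 15.963812/sin(30.7904°) = 31.185430
C = V + |VC|·bis = (-24.9867,24.1310)
T_A = V + ((C−V)·d_A)·d_A = V + 26.7897·d_A = (-16.8104,37.8419)
T_B = V + ((C−V)·d_B)·d_B = V + 26.7897·d_B = (-16.8194,10.4147)
sweep = 180° − θ = 118.4191°

center=(-24.9867,24.1310) T_A=(-16.8104,37.8419) T_B=(-16.8194,10.4147) sweep=118.4191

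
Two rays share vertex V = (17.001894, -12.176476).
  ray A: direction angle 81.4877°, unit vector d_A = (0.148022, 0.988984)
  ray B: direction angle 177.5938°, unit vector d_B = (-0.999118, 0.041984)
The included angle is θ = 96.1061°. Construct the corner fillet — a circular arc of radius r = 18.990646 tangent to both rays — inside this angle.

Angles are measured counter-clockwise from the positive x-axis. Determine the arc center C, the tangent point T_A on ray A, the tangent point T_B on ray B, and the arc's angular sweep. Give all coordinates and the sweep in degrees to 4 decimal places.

center=(0.7468,7.5140) T_A=(19.5282,4.7030) T_B=(-0.0505,-11.4599) sweep=83.8939

bisector direction at 129.5408° = (-0.636627,0.771172)
center distance |VC| = r/sin(θ/2) = 18.990646/sin(48.0530°) = 25.533159
C = V + |VC|·bis = (0.7468,7.5140)
T_A = V + ((C−V)·d_A)·d_A = V + 17.0674·d_A = (19.5282,4.7030)
T_B = V + ((C−V)·d_B)·d_B = V + 17.0674·d_B = (-0.0505,-11.4599)
sweep = 180° − θ = 83.8939°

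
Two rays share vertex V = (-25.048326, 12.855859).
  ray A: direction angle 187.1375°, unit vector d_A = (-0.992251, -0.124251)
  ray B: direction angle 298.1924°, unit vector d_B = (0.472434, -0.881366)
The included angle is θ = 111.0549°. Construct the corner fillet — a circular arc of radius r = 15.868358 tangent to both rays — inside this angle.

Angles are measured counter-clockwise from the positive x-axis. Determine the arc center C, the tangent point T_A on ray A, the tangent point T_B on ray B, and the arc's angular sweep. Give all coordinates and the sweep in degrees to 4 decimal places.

bisector direction at 242.6650° = (-0.459193,-0.888336)
center distance |VC| = r/sin(θ/2) = 15.868358/sin(55.5275°) = 19.248432
C = V + |VC|·bis = (-33.8871,-4.2432)
T_A = V + ((C−V)·d_A)·d_A = V + 10.8948·d_A = (-35.8587,11.5022)
T_B = V + ((C−V)·d_B)·d_B = V + 10.8948·d_B = (-19.9012,3.2535)
sweep = 180° − θ = 68.9451°

center=(-33.8871,-4.2432) T_A=(-35.8587,11.5022) T_B=(-19.9012,3.2535) sweep=68.9451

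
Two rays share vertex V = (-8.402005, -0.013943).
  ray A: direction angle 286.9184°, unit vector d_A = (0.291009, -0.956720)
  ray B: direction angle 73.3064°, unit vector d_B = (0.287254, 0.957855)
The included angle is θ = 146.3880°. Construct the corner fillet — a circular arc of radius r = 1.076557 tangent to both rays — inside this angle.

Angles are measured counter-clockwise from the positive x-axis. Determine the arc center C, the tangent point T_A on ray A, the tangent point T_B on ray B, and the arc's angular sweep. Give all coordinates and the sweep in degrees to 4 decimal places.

bisector direction at 0.1124° = (0.999998,0.001962)
center distance |VC| = r/sin(θ/2) = 1.076557/sin(73.1940°) = 1.124589
C = V + |VC|·bis = (-7.2774,-0.0117)
T_A = V + ((C−V)·d_A)·d_A = V + 0.3252·d_A = (-8.3074,-0.3250)
T_B = V + ((C−V)·d_B)·d_B = V + 0.3252·d_B = (-8.3086,0.2975)
sweep = 180° − θ = 33.6120°

center=(-7.2774,-0.0117) T_A=(-8.3074,-0.3250) T_B=(-8.3086,0.2975) sweep=33.6120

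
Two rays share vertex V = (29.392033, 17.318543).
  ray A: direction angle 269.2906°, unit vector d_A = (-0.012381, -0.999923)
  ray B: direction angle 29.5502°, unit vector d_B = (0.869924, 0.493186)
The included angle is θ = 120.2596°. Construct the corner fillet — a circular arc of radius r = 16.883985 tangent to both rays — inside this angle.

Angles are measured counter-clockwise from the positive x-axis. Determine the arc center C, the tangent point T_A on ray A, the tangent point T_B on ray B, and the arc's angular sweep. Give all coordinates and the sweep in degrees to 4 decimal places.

center=(46.1547,7.4132) T_A=(29.2720,7.6222) T_B=(37.8277,22.1010) sweep=59.7404

bisector direction at 329.4204° = (0.860923,-0.508735)
center distance |VC| = r/sin(θ/2) = 16.883985/sin(60.1298°) = 19.470530
C = V + |VC|·bis = (46.1547,7.4132)
T_A = V + ((C−V)·d_A)·d_A = V + 9.6970·d_A = (29.2720,7.6222)
T_B = V + ((C−V)·d_B)·d_B = V + 9.6970·d_B = (37.8277,22.1010)
sweep = 180° − θ = 59.7404°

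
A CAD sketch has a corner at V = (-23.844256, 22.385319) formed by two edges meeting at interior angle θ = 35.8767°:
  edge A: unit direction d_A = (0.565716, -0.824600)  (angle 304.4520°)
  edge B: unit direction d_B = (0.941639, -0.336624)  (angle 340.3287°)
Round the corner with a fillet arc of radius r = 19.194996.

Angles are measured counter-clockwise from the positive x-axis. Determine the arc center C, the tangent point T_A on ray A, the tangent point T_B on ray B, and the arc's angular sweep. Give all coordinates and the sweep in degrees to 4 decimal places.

center=(25.5270,-15.6489) T_A=(9.6988,-26.5078) T_B=(31.9885,2.4259) sweep=144.1233

bisector direction at 322.3904° = (0.792187,-0.610279)
center distance |VC| = r/sin(θ/2) = 19.194996/sin(17.9383°) = 62.322734
C = V + |VC|·bis = (25.5270,-15.6489)
T_A = V + ((C−V)·d_A)·d_A = V + 59.2931·d_A = (9.6988,-26.5078)
T_B = V + ((C−V)·d_B)·d_B = V + 59.2931·d_B = (31.9885,2.4259)
sweep = 180° − θ = 144.1233°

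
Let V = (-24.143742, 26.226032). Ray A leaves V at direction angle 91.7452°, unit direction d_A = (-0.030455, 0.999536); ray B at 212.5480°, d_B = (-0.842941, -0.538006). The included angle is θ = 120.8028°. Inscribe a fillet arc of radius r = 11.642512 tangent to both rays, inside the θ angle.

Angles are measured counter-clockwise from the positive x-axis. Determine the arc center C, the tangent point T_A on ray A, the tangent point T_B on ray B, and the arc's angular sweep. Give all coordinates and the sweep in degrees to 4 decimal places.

bisector direction at 152.1466° = (-0.884146,0.467211)
center distance |VC| = r/sin(θ/2) = 11.642512/sin(60.4014°) = 13.389785
C = V + |VC|·bis = (-35.9823,32.4819)
T_A = V + ((C−V)·d_A)·d_A = V + 6.6135·d_A = (-24.3452,32.8365)
T_B = V + ((C−V)·d_B)·d_B = V + 6.6135·d_B = (-29.7185,22.6679)
sweep = 180° − θ = 59.1972°

center=(-35.9823,32.4819) T_A=(-24.3452,32.8365) T_B=(-29.7185,22.6679) sweep=59.1972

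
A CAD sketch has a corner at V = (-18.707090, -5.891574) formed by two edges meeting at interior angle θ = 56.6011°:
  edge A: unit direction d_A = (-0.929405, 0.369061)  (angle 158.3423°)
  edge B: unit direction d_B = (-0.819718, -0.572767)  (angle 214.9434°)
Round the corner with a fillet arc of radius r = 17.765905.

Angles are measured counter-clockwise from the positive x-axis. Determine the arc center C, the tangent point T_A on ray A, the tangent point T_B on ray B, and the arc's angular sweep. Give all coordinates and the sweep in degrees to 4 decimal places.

center=(-55.9287,-10.2265) T_A=(-49.3720,6.2853) T_B=(-45.7530,-24.7895) sweep=123.3989

bisector direction at 186.6429° = (-0.993287,-0.115680)
center distance |VC| = r/sin(θ/2) = 17.765905/sin(28.3006°) = 37.473170
C = V + |VC|·bis = (-55.9287,-10.2265)
T_A = V + ((C−V)·d_A)·d_A = V + 32.9941·d_A = (-49.3720,6.2853)
T_B = V + ((C−V)·d_B)·d_B = V + 32.9941·d_B = (-45.7530,-24.7895)
sweep = 180° − θ = 123.3989°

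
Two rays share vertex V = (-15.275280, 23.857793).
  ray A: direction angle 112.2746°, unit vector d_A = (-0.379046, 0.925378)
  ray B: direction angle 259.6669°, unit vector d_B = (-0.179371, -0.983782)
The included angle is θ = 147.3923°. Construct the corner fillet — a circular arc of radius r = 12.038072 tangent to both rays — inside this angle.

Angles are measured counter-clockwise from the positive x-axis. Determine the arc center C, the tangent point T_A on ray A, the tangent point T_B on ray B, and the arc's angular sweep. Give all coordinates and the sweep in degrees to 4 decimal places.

center=(-27.7497,22.5531) T_A=(-16.6099,27.1161) T_B=(-15.9069,20.3938) sweep=32.6077

bisector direction at 185.9708° = (-0.994575,-0.104021)
center distance |VC| = r/sin(θ/2) = 12.038072/sin(73.6962°) = 12.542449
C = V + |VC|·bis = (-27.7497,22.5531)
T_A = V + ((C−V)·d_A)·d_A = V + 3.5211·d_A = (-16.6099,27.1161)
T_B = V + ((C−V)·d_B)·d_B = V + 3.5211·d_B = (-15.9069,20.3938)
sweep = 180° − θ = 32.6077°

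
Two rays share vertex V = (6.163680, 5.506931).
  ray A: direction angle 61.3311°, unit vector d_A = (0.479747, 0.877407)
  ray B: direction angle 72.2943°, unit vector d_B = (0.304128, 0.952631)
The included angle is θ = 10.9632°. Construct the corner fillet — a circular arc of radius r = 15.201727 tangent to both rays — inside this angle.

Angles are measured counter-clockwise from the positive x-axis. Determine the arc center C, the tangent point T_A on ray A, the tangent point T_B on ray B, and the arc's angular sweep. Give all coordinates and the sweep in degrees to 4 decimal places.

center=(68.8220,151.7892) T_A=(82.1601,144.4962) T_B=(54.3403,156.4125) sweep=169.0368

bisector direction at 66.8127° = (0.393738,0.919223)
center distance |VC| = r/sin(θ/2) = 15.201727/sin(5.4816°) = 159.136920
C = V + |VC|·bis = (68.8220,151.7892)
T_A = V + ((C−V)·d_A)·d_A = V + 158.4092·d_A = (82.1601,144.4962)
T_B = V + ((C−V)·d_B)·d_B = V + 158.4092·d_B = (54.3403,156.4125)
sweep = 180° − θ = 169.0368°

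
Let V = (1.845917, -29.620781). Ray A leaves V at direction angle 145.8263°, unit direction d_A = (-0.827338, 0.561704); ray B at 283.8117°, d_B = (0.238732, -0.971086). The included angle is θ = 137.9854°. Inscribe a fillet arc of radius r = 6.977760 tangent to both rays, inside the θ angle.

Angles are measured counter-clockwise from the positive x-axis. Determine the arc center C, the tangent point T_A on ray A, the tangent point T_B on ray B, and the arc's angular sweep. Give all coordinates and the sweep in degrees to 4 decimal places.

bisector direction at 214.8190° = (-0.820960,-0.570986)
center distance |VC| = r/sin(θ/2) = 6.977760/sin(68.9927°) = 7.474558
C = V + |VC|·bis = (-4.2904,-33.8886)
T_A = V + ((C−V)·d_A)·d_A = V + 2.6795·d_A = (-0.3710,-28.1157)
T_B = V + ((C−V)·d_B)·d_B = V + 2.6795·d_B = (2.4856,-32.2228)
sweep = 180° − θ = 42.0146°

center=(-4.2904,-33.8886) T_A=(-0.3710,-28.1157) T_B=(2.4856,-32.2228) sweep=42.0146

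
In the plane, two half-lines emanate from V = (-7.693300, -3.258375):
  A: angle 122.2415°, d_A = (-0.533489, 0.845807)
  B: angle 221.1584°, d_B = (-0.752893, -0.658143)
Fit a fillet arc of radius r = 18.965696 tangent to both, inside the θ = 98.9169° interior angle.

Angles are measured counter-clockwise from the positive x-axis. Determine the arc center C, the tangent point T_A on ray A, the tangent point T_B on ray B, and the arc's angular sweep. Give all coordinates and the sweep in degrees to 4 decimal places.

center=(-32.3889,0.3443) T_A=(-16.3476,10.4623) T_B=(-19.9068,-13.9348) sweep=81.0831

bisector direction at 171.7000° = (-0.989526,0.144357)
center distance |VC| = r/sin(θ/2) = 18.965696/sin(49.4584°) = 24.957004
C = V + |VC|·bis = (-32.3889,0.3443)
T_A = V + ((C−V)·d_A)·d_A = V + 16.2220·d_A = (-16.3476,10.4623)
T_B = V + ((C−V)·d_B)·d_B = V + 16.2220·d_B = (-19.9068,-13.9348)
sweep = 180° − θ = 81.0831°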